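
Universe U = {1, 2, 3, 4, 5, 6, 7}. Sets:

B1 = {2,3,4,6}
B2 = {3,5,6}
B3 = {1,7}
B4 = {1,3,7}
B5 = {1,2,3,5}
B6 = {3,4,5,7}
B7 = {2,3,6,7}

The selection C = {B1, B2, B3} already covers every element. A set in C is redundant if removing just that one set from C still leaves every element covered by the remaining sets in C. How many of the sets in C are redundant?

0

Drop B1: 2, 4 uncovered — not redundant.
Drop B2: 5 uncovered — not redundant.
Drop B3: 1, 7 uncovered — not redundant.
None of the sets in C is redundant.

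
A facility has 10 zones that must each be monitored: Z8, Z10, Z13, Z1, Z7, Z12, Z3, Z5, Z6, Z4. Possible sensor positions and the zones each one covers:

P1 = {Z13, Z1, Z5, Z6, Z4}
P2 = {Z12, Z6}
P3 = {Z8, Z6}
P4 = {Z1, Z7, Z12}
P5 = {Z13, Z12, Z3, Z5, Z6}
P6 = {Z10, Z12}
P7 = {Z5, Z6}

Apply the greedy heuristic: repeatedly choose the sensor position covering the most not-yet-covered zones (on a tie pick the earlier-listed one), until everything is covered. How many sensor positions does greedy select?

5

Pick 1: P1 covers 5 new zones (Z13, Z1, Z5, Z6, Z4).
Pick 2: P4 covers 2 new zones (Z7, Z12).
Pick 3: P3 covers 1 new zones (Z8).
Pick 4: P5 covers 1 new zones (Z3).
Pick 5: P6 covers 1 new zones (Z10).
Greedy uses 5 sensor positions.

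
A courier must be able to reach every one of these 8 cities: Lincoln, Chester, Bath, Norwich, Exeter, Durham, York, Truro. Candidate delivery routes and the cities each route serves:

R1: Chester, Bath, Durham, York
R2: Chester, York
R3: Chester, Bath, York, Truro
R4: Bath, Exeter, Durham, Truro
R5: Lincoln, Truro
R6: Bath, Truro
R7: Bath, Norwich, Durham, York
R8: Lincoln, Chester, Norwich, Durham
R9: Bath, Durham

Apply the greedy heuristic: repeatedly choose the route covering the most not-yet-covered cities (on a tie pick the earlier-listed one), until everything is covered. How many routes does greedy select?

3

Pick 1: R1 covers 4 new cities (Chester, Bath, Durham, York).
Pick 2: R4 covers 2 new cities (Exeter, Truro).
Pick 3: R8 covers 2 new cities (Lincoln, Norwich).
Greedy uses 3 routes.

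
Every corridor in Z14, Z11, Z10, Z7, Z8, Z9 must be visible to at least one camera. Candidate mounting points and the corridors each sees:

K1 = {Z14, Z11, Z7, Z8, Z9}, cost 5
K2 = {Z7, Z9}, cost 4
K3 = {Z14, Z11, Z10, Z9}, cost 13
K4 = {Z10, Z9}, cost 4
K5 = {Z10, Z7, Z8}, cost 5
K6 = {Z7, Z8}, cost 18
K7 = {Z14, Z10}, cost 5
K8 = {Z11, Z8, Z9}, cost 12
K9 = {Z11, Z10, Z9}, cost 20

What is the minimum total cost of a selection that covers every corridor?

K1, K4 cover every corridor at cost 5 + 4 = 9.
Any cover uses at least 2 camera mounts; among all covering selections none totals below 9.

9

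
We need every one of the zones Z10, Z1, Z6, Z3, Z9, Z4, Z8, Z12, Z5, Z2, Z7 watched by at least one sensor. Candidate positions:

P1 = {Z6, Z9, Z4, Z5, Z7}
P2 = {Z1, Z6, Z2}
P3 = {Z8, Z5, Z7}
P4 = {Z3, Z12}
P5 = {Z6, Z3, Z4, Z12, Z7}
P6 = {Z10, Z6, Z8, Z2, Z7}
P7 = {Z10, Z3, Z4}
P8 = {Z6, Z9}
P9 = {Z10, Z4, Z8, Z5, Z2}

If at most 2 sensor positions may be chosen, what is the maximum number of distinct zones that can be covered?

Choosing P5, P9 covers {Z10, Z6, Z3, Z4, Z8, Z12, Z5, Z2, Z7} — 9 zones.
No choice of 2 sensor positions does better; here Z1, Z9 are left uncovered.

9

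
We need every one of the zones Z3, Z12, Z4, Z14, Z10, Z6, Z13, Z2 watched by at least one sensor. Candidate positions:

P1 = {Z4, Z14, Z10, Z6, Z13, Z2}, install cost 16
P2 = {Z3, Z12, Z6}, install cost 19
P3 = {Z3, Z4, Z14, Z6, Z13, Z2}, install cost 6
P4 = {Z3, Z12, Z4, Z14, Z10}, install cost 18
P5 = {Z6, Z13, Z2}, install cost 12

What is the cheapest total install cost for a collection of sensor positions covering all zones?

P3, P4 cover every zone at install cost 6 + 18 = 24.
Any cover uses at least 2 sensor positions; among all covering selections none totals below 24.

24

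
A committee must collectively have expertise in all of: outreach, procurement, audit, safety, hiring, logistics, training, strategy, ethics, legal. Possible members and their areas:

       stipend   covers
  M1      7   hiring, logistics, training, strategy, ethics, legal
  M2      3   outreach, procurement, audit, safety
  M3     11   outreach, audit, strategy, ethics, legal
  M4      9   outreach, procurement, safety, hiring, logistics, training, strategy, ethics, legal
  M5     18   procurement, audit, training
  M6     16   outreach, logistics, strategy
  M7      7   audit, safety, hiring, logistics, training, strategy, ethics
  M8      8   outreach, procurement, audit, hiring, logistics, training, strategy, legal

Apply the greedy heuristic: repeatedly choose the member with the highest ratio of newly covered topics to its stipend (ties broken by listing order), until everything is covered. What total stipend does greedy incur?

Pick 1: M2 adds 4 new (outreach, procurement, audit, safety) at stipend 3 (ratio 4/3).
Pick 2: M1 adds 6 new (hiring, logistics, training, strategy, ethics, legal) at stipend 7 (ratio 6/7).
Greedy total stipend: 3 + 7 = 10.

10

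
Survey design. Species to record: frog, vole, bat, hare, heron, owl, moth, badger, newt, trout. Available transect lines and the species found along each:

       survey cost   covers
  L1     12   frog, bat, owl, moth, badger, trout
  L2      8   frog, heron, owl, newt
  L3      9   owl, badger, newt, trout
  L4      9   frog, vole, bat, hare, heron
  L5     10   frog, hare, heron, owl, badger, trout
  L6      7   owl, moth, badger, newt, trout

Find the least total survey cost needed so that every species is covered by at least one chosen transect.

16

L4, L6 cover every species at survey cost 9 + 7 = 16.
Any cover uses at least 2 transects; among all covering selections none totals below 16.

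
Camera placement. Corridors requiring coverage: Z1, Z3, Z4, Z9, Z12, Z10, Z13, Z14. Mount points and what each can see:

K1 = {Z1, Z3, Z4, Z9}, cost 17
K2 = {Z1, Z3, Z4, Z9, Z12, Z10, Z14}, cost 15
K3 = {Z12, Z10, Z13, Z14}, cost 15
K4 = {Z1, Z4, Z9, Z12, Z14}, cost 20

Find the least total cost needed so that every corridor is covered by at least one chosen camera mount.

K2, K3 cover every corridor at cost 15 + 15 = 30.
Any cover uses at least 2 camera mounts; among all covering selections none totals below 30.

30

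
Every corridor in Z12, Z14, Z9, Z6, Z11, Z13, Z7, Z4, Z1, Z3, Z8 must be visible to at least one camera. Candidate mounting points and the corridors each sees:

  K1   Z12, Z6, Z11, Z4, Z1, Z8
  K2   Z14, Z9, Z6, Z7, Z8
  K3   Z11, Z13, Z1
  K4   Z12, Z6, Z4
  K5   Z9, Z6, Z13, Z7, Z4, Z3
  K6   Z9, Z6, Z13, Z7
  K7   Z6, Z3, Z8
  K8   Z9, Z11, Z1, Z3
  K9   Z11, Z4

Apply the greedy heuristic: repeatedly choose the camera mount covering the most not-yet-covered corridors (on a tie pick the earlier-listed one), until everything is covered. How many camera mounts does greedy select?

3

Pick 1: K1 covers 6 new corridors (Z12, Z6, Z11, Z4, Z1, Z8).
Pick 2: K5 covers 4 new corridors (Z9, Z13, Z7, Z3).
Pick 3: K2 covers 1 new corridors (Z14).
Greedy uses 3 camera mounts.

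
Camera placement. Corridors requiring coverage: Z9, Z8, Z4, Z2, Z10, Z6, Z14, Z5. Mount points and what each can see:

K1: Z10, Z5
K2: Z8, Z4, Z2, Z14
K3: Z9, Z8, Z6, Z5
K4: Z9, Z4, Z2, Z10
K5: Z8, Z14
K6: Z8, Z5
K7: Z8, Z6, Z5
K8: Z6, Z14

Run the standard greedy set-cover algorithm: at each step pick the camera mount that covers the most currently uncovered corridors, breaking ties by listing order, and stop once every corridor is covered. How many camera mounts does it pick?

Pick 1: K2 covers 4 new corridors (Z8, Z4, Z2, Z14).
Pick 2: K3 covers 3 new corridors (Z9, Z6, Z5).
Pick 3: K1 covers 1 new corridors (Z10).
Greedy uses 3 camera mounts.

3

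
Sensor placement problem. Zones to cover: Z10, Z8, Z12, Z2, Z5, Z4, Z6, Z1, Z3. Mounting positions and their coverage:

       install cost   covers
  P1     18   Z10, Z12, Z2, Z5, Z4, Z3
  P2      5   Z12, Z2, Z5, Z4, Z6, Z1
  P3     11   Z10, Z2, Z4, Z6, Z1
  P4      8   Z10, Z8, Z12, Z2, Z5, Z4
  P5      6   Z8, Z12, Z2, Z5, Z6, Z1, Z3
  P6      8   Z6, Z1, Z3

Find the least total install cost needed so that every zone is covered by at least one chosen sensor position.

P4, P5 cover every zone at install cost 8 + 6 = 14.
Any cover uses at least 2 sensor positions; among all covering selections none totals below 14.

14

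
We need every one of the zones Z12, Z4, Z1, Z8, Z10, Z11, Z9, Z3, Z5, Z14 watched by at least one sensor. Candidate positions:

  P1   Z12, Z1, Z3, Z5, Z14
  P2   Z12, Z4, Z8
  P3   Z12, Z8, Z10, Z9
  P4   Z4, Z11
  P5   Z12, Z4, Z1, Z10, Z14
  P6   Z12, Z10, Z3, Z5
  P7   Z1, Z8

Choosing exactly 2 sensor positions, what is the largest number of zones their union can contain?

8

Choosing P1, P3 covers {Z12, Z1, Z8, Z10, Z9, Z3, Z5, Z14} — 8 zones.
No choice of 2 sensor positions does better; here Z4, Z11 are left uncovered.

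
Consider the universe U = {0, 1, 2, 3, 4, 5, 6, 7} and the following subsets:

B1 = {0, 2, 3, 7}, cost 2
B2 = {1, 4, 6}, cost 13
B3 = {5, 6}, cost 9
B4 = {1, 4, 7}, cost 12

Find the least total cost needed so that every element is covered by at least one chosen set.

23

B1, B3, B4 cover every element at cost 2 + 9 + 12 = 23.
Any cover uses at least 3 sets; among all covering selections none totals below 23.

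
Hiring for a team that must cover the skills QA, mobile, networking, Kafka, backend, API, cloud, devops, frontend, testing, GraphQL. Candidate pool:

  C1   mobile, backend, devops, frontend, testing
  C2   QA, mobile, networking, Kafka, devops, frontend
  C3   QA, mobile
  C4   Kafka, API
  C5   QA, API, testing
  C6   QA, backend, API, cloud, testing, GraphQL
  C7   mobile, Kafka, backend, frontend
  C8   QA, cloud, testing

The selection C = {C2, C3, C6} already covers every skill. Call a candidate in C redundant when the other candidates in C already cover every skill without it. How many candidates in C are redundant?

Drop C2: networking, Kafka, devops, frontend uncovered — not redundant.
Drop C3: the rest still cover every skill — redundant.
Drop C6: backend, API, cloud, testing, … uncovered — not redundant.
1 redundant: C3.

1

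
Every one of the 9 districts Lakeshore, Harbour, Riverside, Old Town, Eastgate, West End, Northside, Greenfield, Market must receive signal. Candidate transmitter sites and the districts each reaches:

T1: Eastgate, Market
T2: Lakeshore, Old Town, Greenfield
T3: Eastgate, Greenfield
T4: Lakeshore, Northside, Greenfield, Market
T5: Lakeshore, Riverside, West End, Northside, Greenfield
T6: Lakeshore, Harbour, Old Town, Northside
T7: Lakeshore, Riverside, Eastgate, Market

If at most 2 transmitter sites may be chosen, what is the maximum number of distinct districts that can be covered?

7

Choosing T1, T5 covers {Lakeshore, Riverside, Eastgate, West End, Northside, Greenfield, Market} — 7 districts.
No choice of 2 transmitter sites does better; here Harbour, Old Town are left uncovered.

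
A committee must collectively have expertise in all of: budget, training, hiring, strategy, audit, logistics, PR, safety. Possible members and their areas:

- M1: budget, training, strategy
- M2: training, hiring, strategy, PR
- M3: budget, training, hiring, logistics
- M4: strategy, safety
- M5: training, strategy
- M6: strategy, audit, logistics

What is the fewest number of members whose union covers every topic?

4

M1, M2, M4, M6 together cover {budget, training, hiring, strategy, audit, logistics, PR, safety} — every topic.
No 3 of the 6 members cover everything (all 20 triples fall short), so 4 is minimum.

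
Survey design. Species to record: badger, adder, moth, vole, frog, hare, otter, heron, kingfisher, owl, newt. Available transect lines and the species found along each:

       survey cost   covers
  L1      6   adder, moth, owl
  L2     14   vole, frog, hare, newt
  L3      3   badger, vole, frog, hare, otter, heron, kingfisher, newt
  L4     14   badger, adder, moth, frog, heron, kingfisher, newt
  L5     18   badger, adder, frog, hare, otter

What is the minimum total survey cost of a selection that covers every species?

L1, L3 cover every species at survey cost 6 + 3 = 9.
Any cover uses at least 2 transects; among all covering selections none totals below 9.

9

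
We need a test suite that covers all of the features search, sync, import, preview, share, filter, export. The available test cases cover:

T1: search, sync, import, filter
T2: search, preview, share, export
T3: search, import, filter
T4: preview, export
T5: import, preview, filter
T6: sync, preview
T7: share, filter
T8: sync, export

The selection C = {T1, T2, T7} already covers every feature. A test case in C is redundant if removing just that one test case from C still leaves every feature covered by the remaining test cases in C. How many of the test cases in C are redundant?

Drop T1: sync, import uncovered — not redundant.
Drop T2: preview, export uncovered — not redundant.
Drop T7: the rest still cover every feature — redundant.
1 redundant: T7.

1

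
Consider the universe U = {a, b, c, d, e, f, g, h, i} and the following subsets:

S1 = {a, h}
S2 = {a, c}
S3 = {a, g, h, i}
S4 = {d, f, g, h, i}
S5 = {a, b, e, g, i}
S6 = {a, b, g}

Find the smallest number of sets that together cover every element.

3

S2, S4, S5 together cover {a, b, c, d, e, f, g, h, i} — every element.
No 2 of the 6 sets cover everything (all 15 pairs fall short), so 3 is minimum.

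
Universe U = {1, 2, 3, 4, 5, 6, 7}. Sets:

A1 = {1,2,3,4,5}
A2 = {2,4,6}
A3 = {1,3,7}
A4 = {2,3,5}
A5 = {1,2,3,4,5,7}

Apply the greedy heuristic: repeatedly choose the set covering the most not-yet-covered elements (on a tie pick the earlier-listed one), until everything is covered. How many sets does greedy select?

Pick 1: A5 covers 6 new elements (1, 2, 3, 4, 5, 7).
Pick 2: A2 covers 1 new elements (6).
Greedy uses 2 sets.

2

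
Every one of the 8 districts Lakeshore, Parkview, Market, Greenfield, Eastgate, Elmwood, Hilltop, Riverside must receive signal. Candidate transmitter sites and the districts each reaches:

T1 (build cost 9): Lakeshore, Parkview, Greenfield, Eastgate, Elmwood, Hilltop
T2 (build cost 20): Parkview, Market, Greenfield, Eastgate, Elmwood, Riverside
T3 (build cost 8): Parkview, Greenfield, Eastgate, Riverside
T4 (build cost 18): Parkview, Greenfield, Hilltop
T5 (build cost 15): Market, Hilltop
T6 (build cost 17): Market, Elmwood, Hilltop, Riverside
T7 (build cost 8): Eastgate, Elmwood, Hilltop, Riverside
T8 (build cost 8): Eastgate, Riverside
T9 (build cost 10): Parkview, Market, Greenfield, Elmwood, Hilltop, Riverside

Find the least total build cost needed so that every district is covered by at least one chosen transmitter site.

19

T1, T9 cover every district at build cost 9 + 10 = 19.
Any cover uses at least 2 transmitter sites; among all covering selections none totals below 19.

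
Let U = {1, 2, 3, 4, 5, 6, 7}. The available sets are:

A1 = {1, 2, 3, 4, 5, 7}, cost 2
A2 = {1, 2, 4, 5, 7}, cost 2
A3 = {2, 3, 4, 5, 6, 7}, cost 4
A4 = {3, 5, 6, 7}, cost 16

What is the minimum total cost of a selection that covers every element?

A1, A3 cover every element at cost 2 + 4 = 6.
Any cover uses at least 2 sets; among all covering selections none totals below 6.

6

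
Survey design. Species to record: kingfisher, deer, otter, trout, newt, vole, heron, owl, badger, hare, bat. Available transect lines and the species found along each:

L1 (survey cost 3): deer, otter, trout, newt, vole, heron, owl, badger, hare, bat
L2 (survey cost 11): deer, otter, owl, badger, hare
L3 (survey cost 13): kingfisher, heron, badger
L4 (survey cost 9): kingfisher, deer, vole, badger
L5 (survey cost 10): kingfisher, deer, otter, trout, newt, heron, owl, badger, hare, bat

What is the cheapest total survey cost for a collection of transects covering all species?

12

L1, L4 cover every species at survey cost 3 + 9 = 12.
Any cover uses at least 2 transects; among all covering selections none totals below 12.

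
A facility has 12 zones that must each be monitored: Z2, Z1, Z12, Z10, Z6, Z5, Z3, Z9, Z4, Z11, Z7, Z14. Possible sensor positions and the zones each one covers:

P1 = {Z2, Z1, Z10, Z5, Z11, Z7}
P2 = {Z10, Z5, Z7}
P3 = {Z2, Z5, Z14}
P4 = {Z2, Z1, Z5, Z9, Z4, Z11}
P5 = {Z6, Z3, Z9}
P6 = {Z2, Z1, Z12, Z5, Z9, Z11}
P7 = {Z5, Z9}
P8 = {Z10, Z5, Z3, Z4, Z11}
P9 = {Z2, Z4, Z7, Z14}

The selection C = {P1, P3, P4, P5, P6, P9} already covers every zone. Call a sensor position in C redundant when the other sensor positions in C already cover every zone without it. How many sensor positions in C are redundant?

Drop P1: Z10 uncovered — not redundant.
Drop P3: the rest still cover every zone — redundant.
Drop P4: the rest still cover every zone — redundant.
Drop P5: Z6, Z3 uncovered — not redundant.
Drop P6: Z12 uncovered — not redundant.
Drop P9: the rest still cover every zone — redundant.
3 redundant: P3, P4, P9.

3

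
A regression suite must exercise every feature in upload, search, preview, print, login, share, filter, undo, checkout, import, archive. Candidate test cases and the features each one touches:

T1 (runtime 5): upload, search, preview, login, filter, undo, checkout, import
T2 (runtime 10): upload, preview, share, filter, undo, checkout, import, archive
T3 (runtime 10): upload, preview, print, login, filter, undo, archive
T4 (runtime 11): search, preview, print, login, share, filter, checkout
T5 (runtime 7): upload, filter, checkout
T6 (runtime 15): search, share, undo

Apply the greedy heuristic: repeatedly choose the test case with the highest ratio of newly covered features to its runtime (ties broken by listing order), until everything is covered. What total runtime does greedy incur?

25

Pick 1: T1 adds 8 new (upload, search, preview, login, filter, undo, checkout, import) at runtime 5 (ratio 8/5).
Pick 2: T2 adds 2 new (share, archive) at runtime 10 (ratio 2/10).
Pick 3: T3 adds 1 new (print) at runtime 10 (ratio 1/10).
Greedy total runtime: 5 + 10 + 10 = 25. (The true optimum is 21, so greedy overshoots here.)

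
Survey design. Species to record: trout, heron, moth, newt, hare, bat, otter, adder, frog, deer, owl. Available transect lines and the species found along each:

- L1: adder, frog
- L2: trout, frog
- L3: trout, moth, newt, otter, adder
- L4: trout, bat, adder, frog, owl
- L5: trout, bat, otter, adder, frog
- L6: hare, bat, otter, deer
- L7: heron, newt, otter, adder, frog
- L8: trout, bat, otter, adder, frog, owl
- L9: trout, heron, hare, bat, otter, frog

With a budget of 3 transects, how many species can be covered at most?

10

Choosing L3, L4, L6 covers {trout, moth, newt, hare, bat, otter, adder, frog, deer, owl} — 10 species.
No choice of 3 transects does better; here heron is left uncovered.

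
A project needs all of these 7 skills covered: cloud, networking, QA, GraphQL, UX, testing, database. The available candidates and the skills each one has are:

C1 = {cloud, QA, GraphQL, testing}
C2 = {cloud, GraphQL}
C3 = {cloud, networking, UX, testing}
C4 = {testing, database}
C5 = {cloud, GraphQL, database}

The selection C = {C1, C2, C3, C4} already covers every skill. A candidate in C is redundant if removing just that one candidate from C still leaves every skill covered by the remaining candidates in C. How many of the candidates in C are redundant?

1

Drop C1: QA uncovered — not redundant.
Drop C2: the rest still cover every skill — redundant.
Drop C3: networking, UX uncovered — not redundant.
Drop C4: database uncovered — not redundant.
1 redundant: C2.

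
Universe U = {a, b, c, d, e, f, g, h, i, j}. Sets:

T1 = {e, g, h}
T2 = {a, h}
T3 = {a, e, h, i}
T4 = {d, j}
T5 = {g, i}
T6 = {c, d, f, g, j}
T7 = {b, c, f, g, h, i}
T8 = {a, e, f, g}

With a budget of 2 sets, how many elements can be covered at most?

9

Choosing T3, T6 covers {a, c, d, e, f, g, h, i, j} — 9 elements.
No choice of 2 sets does better; here b is left uncovered.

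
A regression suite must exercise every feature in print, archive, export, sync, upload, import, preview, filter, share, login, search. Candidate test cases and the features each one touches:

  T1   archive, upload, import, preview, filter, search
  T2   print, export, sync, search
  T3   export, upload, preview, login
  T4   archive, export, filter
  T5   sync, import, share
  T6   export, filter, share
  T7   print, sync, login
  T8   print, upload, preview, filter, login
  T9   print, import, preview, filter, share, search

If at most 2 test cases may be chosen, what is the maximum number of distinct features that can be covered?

Choosing T1, T2 covers {print, archive, export, sync, upload, import, preview, filter, search} — 9 features.
No choice of 2 test cases does better; here share, login are left uncovered.

9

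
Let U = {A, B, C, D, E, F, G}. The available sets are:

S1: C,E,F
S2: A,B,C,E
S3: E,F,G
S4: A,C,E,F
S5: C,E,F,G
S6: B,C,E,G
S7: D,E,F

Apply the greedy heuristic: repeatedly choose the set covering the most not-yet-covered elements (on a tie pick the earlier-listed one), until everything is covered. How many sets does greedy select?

3

Pick 1: S2 covers 4 new elements (A, B, C, E).
Pick 2: S3 covers 2 new elements (F, G).
Pick 3: S7 covers 1 new elements (D).
Greedy uses 3 sets.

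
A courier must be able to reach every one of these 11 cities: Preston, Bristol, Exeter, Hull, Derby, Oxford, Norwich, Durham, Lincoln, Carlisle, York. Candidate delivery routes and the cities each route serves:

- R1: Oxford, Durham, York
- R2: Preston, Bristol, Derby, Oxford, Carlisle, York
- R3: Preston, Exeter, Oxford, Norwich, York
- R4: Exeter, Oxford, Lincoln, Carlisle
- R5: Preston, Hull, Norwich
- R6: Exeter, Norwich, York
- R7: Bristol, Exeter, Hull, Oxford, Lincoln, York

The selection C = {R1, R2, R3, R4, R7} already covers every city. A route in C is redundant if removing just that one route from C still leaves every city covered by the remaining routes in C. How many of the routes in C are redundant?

1

Drop R1: Durham uncovered — not redundant.
Drop R2: Derby uncovered — not redundant.
Drop R3: Norwich uncovered — not redundant.
Drop R4: the rest still cover every city — redundant.
Drop R7: Hull uncovered — not redundant.
1 redundant: R4.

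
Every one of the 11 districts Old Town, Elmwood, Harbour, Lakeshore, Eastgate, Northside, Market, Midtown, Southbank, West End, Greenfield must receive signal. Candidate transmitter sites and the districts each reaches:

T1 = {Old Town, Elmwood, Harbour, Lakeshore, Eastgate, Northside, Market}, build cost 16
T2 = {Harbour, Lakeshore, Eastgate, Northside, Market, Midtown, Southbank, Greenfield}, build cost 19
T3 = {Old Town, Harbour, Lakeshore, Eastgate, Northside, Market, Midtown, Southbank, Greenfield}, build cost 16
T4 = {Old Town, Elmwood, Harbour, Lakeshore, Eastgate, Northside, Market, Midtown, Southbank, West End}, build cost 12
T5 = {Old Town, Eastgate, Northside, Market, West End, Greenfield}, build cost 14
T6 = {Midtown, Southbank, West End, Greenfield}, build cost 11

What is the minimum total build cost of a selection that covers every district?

23

T4, T6 cover every district at build cost 12 + 11 = 23.
Any cover uses at least 2 transmitter sites; among all covering selections none totals below 23.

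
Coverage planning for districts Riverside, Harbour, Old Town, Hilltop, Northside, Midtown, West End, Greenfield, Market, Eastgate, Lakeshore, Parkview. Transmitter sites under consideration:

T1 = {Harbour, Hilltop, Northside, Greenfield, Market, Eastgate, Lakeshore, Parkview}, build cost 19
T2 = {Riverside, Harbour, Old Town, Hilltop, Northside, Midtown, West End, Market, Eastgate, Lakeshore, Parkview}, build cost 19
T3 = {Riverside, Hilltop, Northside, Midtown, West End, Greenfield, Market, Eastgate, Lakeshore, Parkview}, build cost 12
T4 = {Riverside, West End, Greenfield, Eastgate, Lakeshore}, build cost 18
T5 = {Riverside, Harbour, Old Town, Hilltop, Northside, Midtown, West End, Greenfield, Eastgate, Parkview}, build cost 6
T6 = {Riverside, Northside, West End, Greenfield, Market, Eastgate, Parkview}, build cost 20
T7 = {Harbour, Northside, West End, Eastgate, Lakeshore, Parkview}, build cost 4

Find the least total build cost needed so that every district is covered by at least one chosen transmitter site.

T3, T5 cover every district at build cost 12 + 6 = 18.
Any cover uses at least 2 transmitter sites; among all covering selections none totals below 18.
Greedy by coverage-per-build cost would pick T5, T7, T3 for 22 — worse than the optimum 18.

18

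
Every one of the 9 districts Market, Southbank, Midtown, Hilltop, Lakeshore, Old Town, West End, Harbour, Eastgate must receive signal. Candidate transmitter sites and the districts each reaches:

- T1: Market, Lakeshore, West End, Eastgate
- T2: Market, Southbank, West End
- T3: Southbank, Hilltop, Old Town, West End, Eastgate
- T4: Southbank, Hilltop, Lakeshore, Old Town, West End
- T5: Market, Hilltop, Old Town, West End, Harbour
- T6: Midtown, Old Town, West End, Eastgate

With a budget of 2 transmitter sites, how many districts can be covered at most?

7

Choosing T1, T3 covers {Market, Southbank, Hilltop, Lakeshore, Old Town, West End, Eastgate} — 7 districts.
No choice of 2 transmitter sites does better; here Midtown, Harbour are left uncovered.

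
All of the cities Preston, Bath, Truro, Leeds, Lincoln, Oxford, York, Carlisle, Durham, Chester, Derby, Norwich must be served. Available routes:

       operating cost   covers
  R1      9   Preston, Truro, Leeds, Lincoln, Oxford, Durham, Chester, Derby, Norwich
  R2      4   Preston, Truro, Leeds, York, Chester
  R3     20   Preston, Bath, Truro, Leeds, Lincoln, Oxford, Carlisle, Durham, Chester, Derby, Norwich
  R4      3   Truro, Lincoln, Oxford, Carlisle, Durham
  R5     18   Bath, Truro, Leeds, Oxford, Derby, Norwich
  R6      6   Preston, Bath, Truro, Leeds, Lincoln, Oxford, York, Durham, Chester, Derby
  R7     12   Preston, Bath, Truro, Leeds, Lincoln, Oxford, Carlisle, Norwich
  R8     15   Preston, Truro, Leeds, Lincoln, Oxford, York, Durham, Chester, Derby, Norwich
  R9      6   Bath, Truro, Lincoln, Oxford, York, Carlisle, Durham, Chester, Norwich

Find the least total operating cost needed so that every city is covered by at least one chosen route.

12

R6, R9 cover every city at operating cost 6 + 6 = 12.
Any cover uses at least 2 routes; among all covering selections none totals below 12.
Greedy by coverage-per-operating cost would pick R4, R2, R6, R9 for 19 — worse than the optimum 12.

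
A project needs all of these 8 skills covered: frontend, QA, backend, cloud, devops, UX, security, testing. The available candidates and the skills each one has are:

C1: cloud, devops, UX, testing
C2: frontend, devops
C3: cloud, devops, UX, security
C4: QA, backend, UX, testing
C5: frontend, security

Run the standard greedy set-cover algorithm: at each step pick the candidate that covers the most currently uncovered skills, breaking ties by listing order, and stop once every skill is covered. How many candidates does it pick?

Pick 1: C1 covers 4 new skills (cloud, devops, UX, testing).
Pick 2: C4 covers 2 new skills (QA, backend).
Pick 3: C5 covers 2 new skills (frontend, security).
Greedy uses 3 candidates.

3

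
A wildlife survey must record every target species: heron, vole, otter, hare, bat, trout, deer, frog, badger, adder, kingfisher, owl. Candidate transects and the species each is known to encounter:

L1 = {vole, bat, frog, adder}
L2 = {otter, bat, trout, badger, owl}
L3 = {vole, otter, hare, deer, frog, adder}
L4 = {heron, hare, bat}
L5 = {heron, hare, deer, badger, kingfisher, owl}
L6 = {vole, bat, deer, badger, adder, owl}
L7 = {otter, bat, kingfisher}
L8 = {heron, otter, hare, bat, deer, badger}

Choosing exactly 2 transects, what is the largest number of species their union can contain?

10

Choosing L1, L5 covers {heron, vole, hare, bat, deer, frog, badger, adder, kingfisher, owl} — 10 species.
No choice of 2 transects does better; here otter, trout are left uncovered.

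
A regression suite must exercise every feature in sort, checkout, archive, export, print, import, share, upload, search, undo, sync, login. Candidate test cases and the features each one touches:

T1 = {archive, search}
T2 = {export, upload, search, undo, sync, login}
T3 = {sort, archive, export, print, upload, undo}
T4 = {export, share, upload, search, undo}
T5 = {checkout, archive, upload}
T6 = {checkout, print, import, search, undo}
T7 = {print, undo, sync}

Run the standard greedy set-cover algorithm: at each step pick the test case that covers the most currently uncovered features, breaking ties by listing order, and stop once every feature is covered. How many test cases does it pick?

Pick 1: T2 covers 6 new features (export, upload, search, undo, sync, login).
Pick 2: T3 covers 3 new features (sort, archive, print).
Pick 3: T6 covers 2 new features (checkout, import).
Pick 4: T4 covers 1 new features (share).
Greedy uses 4 test cases.

4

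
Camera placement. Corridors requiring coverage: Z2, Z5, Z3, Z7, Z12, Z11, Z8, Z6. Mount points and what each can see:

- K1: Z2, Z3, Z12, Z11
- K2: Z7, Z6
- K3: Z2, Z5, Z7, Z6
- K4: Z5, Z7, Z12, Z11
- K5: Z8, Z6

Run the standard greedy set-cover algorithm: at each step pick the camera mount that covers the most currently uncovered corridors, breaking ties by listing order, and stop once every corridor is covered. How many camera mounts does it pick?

Pick 1: K1 covers 4 new corridors (Z2, Z3, Z12, Z11).
Pick 2: K3 covers 3 new corridors (Z5, Z7, Z6).
Pick 3: K5 covers 1 new corridors (Z8).
Greedy uses 3 camera mounts.

3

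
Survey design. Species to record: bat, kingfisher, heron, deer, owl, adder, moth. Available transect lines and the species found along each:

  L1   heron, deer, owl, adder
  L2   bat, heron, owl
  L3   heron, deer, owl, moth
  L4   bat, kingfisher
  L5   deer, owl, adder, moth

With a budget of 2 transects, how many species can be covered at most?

Choosing L1, L4 covers {bat, kingfisher, heron, deer, owl, adder} — 6 species.
No choice of 2 transects does better; here moth is left uncovered.

6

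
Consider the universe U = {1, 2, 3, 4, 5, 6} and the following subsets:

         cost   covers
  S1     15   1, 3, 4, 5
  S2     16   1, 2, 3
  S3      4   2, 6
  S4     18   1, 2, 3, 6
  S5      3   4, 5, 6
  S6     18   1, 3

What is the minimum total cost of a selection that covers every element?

S1, S3 cover every element at cost 15 + 4 = 19.
Any cover uses at least 2 sets; among all covering selections none totals below 19.

19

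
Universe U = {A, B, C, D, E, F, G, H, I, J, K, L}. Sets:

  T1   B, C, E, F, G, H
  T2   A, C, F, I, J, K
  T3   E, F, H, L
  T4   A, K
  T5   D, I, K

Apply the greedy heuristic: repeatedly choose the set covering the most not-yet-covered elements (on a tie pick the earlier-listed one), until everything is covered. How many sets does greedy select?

4

Pick 1: T1 covers 6 new elements (B, C, E, F, G, H).
Pick 2: T2 covers 4 new elements (A, I, J, K).
Pick 3: T3 covers 1 new elements (L).
Pick 4: T5 covers 1 new elements (D).
Greedy uses 4 sets.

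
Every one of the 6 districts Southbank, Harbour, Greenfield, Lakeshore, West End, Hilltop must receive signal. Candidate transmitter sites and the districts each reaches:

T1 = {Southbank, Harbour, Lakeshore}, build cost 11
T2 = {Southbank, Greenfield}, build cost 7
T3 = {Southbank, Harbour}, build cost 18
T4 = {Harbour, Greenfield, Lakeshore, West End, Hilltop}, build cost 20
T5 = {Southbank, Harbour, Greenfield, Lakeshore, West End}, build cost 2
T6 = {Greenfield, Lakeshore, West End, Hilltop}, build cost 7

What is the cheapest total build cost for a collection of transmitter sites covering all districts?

9

T5, T6 cover every district at build cost 2 + 7 = 9.
Any cover uses at least 2 transmitter sites; among all covering selections none totals below 9.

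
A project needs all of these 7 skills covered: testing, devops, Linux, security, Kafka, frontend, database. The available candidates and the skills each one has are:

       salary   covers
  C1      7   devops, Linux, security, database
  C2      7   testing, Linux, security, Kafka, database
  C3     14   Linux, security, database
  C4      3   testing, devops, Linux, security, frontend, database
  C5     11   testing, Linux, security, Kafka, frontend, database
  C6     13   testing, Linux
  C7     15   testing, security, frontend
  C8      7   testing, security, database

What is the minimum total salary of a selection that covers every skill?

10

C2, C4 cover every skill at salary 7 + 3 = 10.
Any cover uses at least 2 candidates; among all covering selections none totals below 10.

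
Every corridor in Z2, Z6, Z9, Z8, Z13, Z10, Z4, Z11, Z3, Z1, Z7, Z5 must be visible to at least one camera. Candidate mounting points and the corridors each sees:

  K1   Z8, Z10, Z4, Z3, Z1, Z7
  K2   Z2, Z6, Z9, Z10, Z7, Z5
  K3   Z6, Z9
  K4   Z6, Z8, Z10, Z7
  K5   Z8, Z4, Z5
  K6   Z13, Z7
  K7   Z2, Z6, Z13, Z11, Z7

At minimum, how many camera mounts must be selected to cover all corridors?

3

K1, K2, K7 together cover {Z2, Z6, Z9, Z8, Z13, Z10, Z4, Z11, Z3, Z1, Z7, Z5} — every corridor.
No 2 of the 7 camera mounts cover everything (all 21 pairs fall short), so 3 is minimum.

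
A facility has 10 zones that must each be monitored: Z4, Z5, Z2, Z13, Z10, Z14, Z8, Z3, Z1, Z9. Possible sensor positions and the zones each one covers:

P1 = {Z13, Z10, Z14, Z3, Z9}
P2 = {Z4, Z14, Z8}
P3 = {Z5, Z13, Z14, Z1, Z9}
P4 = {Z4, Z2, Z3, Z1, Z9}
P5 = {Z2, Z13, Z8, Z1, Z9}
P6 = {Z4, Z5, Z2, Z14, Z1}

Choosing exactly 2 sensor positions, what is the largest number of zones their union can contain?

9

Choosing P1, P6 covers {Z4, Z5, Z2, Z13, Z10, Z14, Z3, Z1, Z9} — 9 zones.
No choice of 2 sensor positions does better; here Z8 is left uncovered.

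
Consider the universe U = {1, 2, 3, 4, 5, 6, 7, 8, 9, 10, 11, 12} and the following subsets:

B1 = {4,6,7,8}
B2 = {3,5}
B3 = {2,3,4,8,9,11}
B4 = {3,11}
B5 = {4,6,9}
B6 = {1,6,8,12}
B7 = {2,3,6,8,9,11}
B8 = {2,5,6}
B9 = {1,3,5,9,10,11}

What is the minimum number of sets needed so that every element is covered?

4

B1, B3, B6, B9 together cover {1, 2, 3, 4, 5, 6, 7, 8, 9, 10, 11, 12} — every element.
No 3 of the 9 sets cover everything (all 84 triples fall short), so 4 is minimum.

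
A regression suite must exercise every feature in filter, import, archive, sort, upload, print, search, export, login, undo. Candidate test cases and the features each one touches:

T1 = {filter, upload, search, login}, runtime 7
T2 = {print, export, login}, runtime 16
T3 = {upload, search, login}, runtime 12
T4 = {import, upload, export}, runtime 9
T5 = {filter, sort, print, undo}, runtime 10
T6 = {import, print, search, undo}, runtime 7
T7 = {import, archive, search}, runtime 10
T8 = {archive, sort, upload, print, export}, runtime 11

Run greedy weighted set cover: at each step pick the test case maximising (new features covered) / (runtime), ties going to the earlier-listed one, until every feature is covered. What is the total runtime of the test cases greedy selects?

Pick 1: T1 adds 4 new (filter, upload, search, login) at runtime 7 (ratio 4/7).
Pick 2: T6 adds 3 new (import, print, undo) at runtime 7 (ratio 3/7).
Pick 3: T8 adds 3 new (archive, sort, export) at runtime 11 (ratio 3/11).
Greedy total runtime: 7 + 7 + 11 = 25.

25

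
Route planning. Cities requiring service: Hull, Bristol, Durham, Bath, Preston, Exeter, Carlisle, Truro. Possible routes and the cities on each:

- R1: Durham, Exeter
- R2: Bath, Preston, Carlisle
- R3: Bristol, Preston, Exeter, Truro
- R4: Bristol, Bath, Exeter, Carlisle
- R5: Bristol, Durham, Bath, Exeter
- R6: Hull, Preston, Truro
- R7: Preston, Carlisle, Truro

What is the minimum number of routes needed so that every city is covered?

3

R1, R4, R6 together cover {Hull, Bristol, Durham, Bath, Preston, Exeter, Carlisle, Truro} — every city.
No 2 of the 7 routes cover everything (all 21 pairs fall short), so 3 is minimum.
Greedy (largest uncovered first) would take R3, R2, R1, R6 — 4 routes — but 3 suffice.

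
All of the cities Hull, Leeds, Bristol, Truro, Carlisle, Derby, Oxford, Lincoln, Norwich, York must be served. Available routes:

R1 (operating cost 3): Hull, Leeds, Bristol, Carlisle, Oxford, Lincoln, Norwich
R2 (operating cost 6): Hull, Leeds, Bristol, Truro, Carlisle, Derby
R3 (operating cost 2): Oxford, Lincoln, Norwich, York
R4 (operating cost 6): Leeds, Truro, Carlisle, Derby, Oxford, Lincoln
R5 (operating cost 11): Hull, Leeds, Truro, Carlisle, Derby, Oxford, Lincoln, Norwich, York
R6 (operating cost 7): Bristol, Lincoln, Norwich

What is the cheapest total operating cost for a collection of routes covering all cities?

8

R2, R3 cover every city at operating cost 6 + 2 = 8.
Any cover uses at least 2 routes; among all covering selections none totals below 8.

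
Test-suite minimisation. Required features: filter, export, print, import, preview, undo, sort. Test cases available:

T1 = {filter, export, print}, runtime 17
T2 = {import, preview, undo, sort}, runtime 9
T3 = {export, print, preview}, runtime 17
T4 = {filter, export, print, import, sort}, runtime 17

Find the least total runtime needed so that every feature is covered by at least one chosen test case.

T1, T2 cover every feature at runtime 17 + 9 = 26.
Any cover uses at least 2 test cases; among all covering selections none totals below 26.

26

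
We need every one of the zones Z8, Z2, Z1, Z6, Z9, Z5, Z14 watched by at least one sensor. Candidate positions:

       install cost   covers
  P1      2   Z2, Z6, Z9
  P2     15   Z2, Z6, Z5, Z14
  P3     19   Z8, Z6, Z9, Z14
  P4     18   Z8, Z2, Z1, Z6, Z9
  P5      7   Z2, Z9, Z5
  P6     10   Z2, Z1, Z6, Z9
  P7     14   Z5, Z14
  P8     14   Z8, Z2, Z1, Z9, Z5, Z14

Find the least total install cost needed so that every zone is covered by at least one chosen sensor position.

P1, P8 cover every zone at install cost 2 + 14 = 16.
Any cover uses at least 2 sensor positions; among all covering selections none totals below 16.

16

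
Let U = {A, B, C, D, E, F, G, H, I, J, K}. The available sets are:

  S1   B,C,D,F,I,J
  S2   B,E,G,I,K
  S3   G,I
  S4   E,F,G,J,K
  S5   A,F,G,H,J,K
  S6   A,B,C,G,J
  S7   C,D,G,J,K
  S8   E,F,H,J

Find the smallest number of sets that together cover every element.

3

S1, S2, S5 together cover {A, B, C, D, E, F, G, H, I, J, K} — every element.
No 2 of the 8 sets cover everything (all 28 pairs fall short), so 3 is minimum.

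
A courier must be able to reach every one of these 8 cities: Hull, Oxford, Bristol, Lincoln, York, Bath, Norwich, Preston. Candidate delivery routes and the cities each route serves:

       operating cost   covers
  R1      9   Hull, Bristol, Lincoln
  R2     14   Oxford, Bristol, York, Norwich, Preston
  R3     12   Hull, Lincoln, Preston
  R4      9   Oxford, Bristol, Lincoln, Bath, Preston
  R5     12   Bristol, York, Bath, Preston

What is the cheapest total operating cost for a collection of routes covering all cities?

32

R1, R2, R4 cover every city at operating cost 9 + 14 + 9 = 32.
Any cover uses at least 3 routes; among all covering selections none totals below 32.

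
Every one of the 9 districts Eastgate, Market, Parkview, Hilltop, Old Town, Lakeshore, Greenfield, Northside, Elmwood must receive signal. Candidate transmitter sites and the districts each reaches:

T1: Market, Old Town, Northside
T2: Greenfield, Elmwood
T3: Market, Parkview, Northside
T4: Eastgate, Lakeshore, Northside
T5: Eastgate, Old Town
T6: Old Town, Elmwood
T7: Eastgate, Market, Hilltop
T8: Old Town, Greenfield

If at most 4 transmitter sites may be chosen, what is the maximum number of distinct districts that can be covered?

Choosing T1, T2, T3, T4 covers {Eastgate, Market, Parkview, Old Town, Lakeshore, Greenfield, Northside, Elmwood} — 8 districts.
No choice of 4 transmitter sites does better; here Hilltop is left uncovered.

8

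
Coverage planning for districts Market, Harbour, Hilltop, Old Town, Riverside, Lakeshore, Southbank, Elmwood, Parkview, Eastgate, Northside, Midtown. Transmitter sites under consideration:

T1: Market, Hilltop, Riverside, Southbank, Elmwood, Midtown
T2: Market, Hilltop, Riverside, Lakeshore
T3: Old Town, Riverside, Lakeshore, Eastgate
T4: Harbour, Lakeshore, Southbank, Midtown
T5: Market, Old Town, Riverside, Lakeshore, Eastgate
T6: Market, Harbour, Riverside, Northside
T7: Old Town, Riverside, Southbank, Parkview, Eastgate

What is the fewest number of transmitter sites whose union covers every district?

4

T1, T2, T6, T7 together cover {Market, Harbour, Hilltop, Old Town, Riverside, Lakeshore, Southbank, Elmwood, Parkview, Eastgate, Northside, Midtown} — every district.
No 3 of the 7 transmitter sites cover everything (all 35 triples fall short), so 4 is minimum.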